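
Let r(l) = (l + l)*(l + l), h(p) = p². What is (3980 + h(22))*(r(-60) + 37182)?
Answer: 230262048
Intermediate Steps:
r(l) = 4*l² (r(l) = (2*l)*(2*l) = 4*l²)
(3980 + h(22))*(r(-60) + 37182) = (3980 + 22²)*(4*(-60)² + 37182) = (3980 + 484)*(4*3600 + 37182) = 4464*(14400 + 37182) = 4464*51582 = 230262048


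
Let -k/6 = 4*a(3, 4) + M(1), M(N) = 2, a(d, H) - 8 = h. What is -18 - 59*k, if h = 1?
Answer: 13434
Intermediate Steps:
a(d, H) = 9 (a(d, H) = 8 + 1 = 9)
k = -228 (k = -6*(4*9 + 2) = -6*(36 + 2) = -6*38 = -228)
-18 - 59*k = -18 - 59*(-228) = -18 + 13452 = 13434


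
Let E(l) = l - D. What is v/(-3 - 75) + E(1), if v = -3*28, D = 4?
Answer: -25/13 ≈ -1.9231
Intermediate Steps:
E(l) = -4 + l (E(l) = l - 1*4 = l - 4 = -4 + l)
v = -84
v/(-3 - 75) + E(1) = -84/(-3 - 75) + (-4 + 1) = -84/(-78) - 3 = -84*(-1/78) - 3 = 14/13 - 3 = -25/13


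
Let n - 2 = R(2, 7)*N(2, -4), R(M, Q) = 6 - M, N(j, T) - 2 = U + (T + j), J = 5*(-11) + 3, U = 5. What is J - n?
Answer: -74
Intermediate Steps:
J = -52 (J = -55 + 3 = -52)
N(j, T) = 7 + T + j (N(j, T) = 2 + (5 + (T + j)) = 2 + (5 + T + j) = 7 + T + j)
n = 22 (n = 2 + (6 - 1*2)*(7 - 4 + 2) = 2 + (6 - 2)*5 = 2 + 4*5 = 2 + 20 = 22)
J - n = -52 - 1*22 = -52 - 22 = -74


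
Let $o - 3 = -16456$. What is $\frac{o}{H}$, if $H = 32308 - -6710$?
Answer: $- \frac{16453}{39018} \approx -0.42168$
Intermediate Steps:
$o = -16453$ ($o = 3 - 16456 = -16453$)
$H = 39018$ ($H = 32308 + 6710 = 39018$)
$\frac{o}{H} = - \frac{16453}{39018}$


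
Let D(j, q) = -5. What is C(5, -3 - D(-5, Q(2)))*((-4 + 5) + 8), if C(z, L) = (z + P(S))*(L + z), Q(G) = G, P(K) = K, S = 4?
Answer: 567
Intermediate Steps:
C(z, L) = (4 + z)*(L + z) (C(z, L) = (z + 4)*(L + z) = (4 + z)*(L + z))
C(5, -3 - D(-5, Q(2)))*((-4 + 5) + 8) = (5² + 4*(-3 - 1*(-5)) + 4*5 + (-3 - 1*(-5))*5)*((-4 + 5) + 8) = (25 + 4*(-3 + 5) + 20 + (-3 + 5)*5)*(1 + 8) = (25 + 4*2 + 20 + 2*5)*9 = (25 + 8 + 20 + 10)*9 = 63*9 = 567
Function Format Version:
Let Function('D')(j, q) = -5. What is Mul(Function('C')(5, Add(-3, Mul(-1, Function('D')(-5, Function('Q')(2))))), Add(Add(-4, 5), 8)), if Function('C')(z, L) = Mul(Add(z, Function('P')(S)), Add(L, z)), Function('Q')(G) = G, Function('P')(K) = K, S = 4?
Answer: 567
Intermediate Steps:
Function('C')(z, L) = Mul(Add(4, z), Add(L, z)) (Function('C')(z, L) = Mul(Add(z, 4), Add(L, z)) = Mul(Add(4, z), Add(L, z)))
Mul(Function('C')(5, Add(-3, Mul(-1, Function('D')(-5, Function('Q')(2))))), Add(Add(-4, 5), 8)) = Mul(Add(Pow(5, 2), Mul(4, Add(-3, Mul(-1, -5))), Mul(4, 5), Mul(Add(-3, Mul(-1, -5)), 5)), Add(Add(-4, 5), 8)) = Mul(Add(25, Mul(4, Add(-3, 5)), 20, Mul(Add(-3, 5), 5)), Add(1, 8)) = Mul(Add(25, Mul(4, 2), 20, Mul(2, 5)), 9) = Mul(Add(25, 8, 20, 10), 9) = Mul(63, 9) = 567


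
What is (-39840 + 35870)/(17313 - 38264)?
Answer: 3970/20951 ≈ 0.18949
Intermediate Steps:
(-39840 + 35870)/(17313 - 38264) = -3970/(-20951) = -3970*(-1/20951) = 3970/20951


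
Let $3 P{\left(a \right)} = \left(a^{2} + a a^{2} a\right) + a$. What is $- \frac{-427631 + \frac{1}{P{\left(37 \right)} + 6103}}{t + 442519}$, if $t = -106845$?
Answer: $\frac{269960029251}{211908310808} \approx 1.2739$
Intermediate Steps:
$P{\left(a \right)} = \frac{a}{3} + \frac{a^{2}}{3} + \frac{a^{4}}{3}$ ($P{\left(a \right)} = \frac{\left(a^{2} + a a^{2} a\right) + a}{3} = \frac{\left(a^{2} + a^{3} a\right) + a}{3} = \frac{\left(a^{2} + a^{4}\right) + a}{3} = \frac{a + a^{2} + a^{4}}{3} = \frac{a}{3} + \frac{a^{2}}{3} + \frac{a^{4}}{3}$)
$- \frac{-427631 + \frac{1}{P{\left(37 \right)} + 6103}}{t + 442519} = - \frac{-427631 + \frac{1}{\frac{1}{3} \cdot 37 \left(1 + 37 + 37^{3}\right) + 6103}}{-106845 + 442519} = - \frac{-427631 + \frac{1}{\frac{1}{3} \cdot 37 \left(1 + 37 + 50653\right) + 6103}}{335674} = - \frac{-427631 + \frac{1}{\frac{1}{3} \cdot 37 \cdot 50691 + 6103}}{335674} = - \frac{-427631 + \frac{1}{625189 + 6103}}{335674} = - \frac{-427631 + \frac{1}{631292}}{335674} = - \frac{-269960029251}{631292 \cdot 335674} = \left(-1\right) \left(- \frac{269960029251}{211908310808}\right) = \frac{269960029251}{211908310808}$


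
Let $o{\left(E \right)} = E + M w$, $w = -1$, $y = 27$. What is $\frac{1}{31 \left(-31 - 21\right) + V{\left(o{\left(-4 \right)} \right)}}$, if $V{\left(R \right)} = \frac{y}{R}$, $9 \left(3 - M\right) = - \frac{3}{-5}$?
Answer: $- \frac{104}{168053} \approx -0.00061885$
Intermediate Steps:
$M = \frac{44}{15}$ ($M = 3 - \frac{\left(-3\right) \frac{1}{-5}}{9} = 3 - \frac{\left(-3\right) \left(- \frac{1}{5}\right)}{9} = 3 - \frac{1}{15} = \frac{44}{15} \approx 2.9333$)
$o{\left(E \right)} = - \frac{44}{15} + E$ ($o{\left(E \right)} = E + \frac{44}{15} \left(-1\right) = E - \frac{44}{15} = - \frac{44}{15} + E$)
$V{\left(R \right)} = \frac{27}{R}$
$\frac{1}{31 \left(-31 - 21\right) + V{\left(o{\left(-4 \right)} \right)}} = \frac{1}{31 \left(-31 - 21\right) + \frac{27}{- \frac{44}{15} - 4}} = \frac{1}{31 \left(-52\right) + \frac{27}{- \frac{104}{15}}} = \frac{1}{-1612 + 27 \left(- \frac{15}{104}\right)} = \frac{1}{-1612 - \frac{405}{104}} = \frac{1}{- \frac{168053}{104}} = - \frac{104}{168053}$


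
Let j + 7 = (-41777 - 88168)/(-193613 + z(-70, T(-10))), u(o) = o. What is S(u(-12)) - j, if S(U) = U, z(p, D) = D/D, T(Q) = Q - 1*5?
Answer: -1098005/193612 ≈ -5.6712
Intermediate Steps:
T(Q) = -5 + Q (T(Q) = Q - 5 = -5 + Q)
z(p, D) = 1
j = -1225339/193612 (j = -7 + (-41777 - 88168)/(-193613 + 1) = -7 - 129945/(-193612) = -7 - 129945*(-1/193612) = -7 + 129945/193612 = -1225339/193612 ≈ -6.3288)
S(u(-12)) - j = -12 - 1*(-1225339/193612) = -12 + 1225339/193612 = -1098005/193612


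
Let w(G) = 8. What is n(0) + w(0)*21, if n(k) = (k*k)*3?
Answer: 168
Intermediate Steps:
n(k) = 3*k**2 (n(k) = k**2*3 = 3*k**2)
n(0) + w(0)*21 = 3*0**2 + 8*21 = 3*0 + 168 = 0 + 168 = 168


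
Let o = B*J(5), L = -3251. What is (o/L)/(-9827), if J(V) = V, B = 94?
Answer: 470/31947577 ≈ 1.4712e-5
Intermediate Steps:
o = 470 (o = 94*5 = 470)
(o/L)/(-9827) = (470/(-3251))/(-9827) = (470*(-1/3251))*(-1/9827) = -470/3251*(-1/9827) = 470/31947577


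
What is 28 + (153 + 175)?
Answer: 356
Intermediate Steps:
28 + (153 + 175) = 28 + 328 = 356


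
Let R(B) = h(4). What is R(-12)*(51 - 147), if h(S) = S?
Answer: -384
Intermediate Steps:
R(B) = 4
R(-12)*(51 - 147) = 4*(51 - 147) = 4*(-96) = -384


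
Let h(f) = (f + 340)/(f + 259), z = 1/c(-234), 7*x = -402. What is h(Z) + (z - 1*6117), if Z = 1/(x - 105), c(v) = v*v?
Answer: -474093009661/77520807 ≈ -6115.7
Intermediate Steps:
c(v) = v²
x = -402/7 (x = (⅐)*(-402) = -402/7 ≈ -57.429)
z = 1/54756 (z = 1/((-234)²) = 1/54756 ≈ 1.8263e-5)
Z = -7/1137 (Z = 1/(-402/7 - 105) = 1/(-1137/7) = -7/1137 ≈ -0.0061565)
h(f) = (340 + f)/(259 + f)
h(Z) + (z - 1*6117) = (340 - 7/1137)/(259 - 7/1137) + (1/54756 - 1*6117) = (386573/1137)/(294476/1137) + (1/54756 - 6117) = (1137/294476)*(386573/1137) - 334942451/54756 = 386573/294476 - 334942451/54756 = -474093009661/77520807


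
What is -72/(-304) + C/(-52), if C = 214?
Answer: -958/247 ≈ -3.8785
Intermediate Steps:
-72/(-304) + C/(-52) = -72/(-304) + 214/(-52) = -72*(-1/304) + 214*(-1/52) = 9/38 - 107/26 = -958/247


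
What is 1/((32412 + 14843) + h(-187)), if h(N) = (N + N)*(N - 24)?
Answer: 1/126169 ≈ 7.9259e-6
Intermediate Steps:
h(N) = 2*N*(-24 + N) (h(N) = (2*N)*(-24 + N) = 2*N*(-24 + N))
1/((32412 + 14843) + h(-187)) = 1/((32412 + 14843) + 2*(-187)*(-24 - 187)) = 1/(47255 + 2*(-187)*(-211)) = 1/(47255 + 78914) = 1/126169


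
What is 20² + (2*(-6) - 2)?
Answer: 386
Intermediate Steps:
20² + (2*(-6) - 2) = 400 + (-12 - 2) = 400 - 14 = 386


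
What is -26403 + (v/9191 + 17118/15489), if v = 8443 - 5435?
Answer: -417612365483/15817711 ≈ -26402.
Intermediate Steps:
v = 3008
-26403 + (v/9191 + 17118/15489) = -26403 + (3008/9191 + 17118/15489) = -26403 + (3008*(1/9191) + 17118*(1/15489)) = -26403 + (3008/9191 + 1902/1721) = -26403 + 22658050/15817711 = -417612365483/15817711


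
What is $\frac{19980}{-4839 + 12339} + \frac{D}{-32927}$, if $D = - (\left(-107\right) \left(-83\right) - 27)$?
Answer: $\frac{635339}{216625} \approx 2.9329$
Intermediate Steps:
$D = -8854$ ($D = - (8881 - 27) = \left(-1\right) 8854 = -8854$)
$\frac{19980}{-4839 + 12339} + \frac{D}{-32927} = \frac{19980}{-4839 + 12339} - \frac{8854}{-32927} = \frac{19980}{7500} - - \frac{466}{1733} = 19980 \cdot \frac{1}{7500} + \frac{466}{1733} = \frac{333}{125} + \frac{466}{1733} = \frac{635339}{216625}$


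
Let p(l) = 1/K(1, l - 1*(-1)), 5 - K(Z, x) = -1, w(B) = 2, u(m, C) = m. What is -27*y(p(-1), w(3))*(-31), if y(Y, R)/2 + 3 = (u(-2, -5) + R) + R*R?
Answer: 1674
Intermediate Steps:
K(Z, x) = 6 (K(Z, x) = 5 - 1*(-1) = 5 + 1 = 6)
p(l) = ⅙ (p(l) = 1/6 = ⅙)
y(Y, R) = -10 + 2*R + 2*R² (y(Y, R) = -6 + 2*((-2 + R) + R*R) = -6 + 2*((-2 + R) + R²) = -6 + 2*(-2 + R + R²) = -6 + (-4 + 2*R + 2*R²) = -10 + 2*R + 2*R²)
-27*y(p(-1), w(3))*(-31) = -27*(-10 + 2*2 + 2*2²)*(-31) = -27*(-10 + 4 + 2*4)*(-31) = -27*(-10 + 4 + 8)*(-31) = -27*2*(-31) = -54*(-31) = 1674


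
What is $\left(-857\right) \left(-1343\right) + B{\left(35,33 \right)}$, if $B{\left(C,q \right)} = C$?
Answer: $1150986$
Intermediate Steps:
$\left(-857\right) \left(-1343\right) + B{\left(35,33 \right)} = \left(-857\right) \left(-1343\right) + 35 = 1150951 + 35 = 1150986$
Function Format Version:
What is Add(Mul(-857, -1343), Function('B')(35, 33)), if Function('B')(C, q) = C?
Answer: 1150986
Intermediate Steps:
Add(Mul(-857, -1343), Function('B')(35, 33)) = Add(Mul(-857, -1343), 35) = Add(1150951, 35) = 1150986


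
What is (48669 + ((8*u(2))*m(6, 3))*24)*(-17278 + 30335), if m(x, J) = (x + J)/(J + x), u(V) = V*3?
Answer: 650512797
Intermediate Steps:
u(V) = 3*V
m(x, J) = 1 (m(x, J) = (J + x)/(J + x) = 1)
(48669 + ((8*u(2))*m(6, 3))*24)*(-17278 + 30335) = (48669 + ((8*(3*2))*1)*24)*(-17278 + 30335) = (48669 + ((8*6)*1)*24)*13057 = (48669 + (48*1)*24)*13057 = (48669 + 48*24)*13057 = (48669 + 1152)*13057 = 49821*13057 = 650512797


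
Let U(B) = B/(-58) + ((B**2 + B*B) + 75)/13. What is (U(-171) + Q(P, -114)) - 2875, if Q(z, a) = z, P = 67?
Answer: 1281297/754 ≈ 1699.3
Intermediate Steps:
U(B) = 75/13 - B/58 + 2*B**2/13 (U(B) = B*(-1/58) + ((B**2 + B**2) + 75)*(1/13) = -B/58 + (2*B**2 + 75)*(1/13) = -B/58 + (75 + 2*B**2)*(1/13) = -B/58 + (75/13 + 2*B**2/13) = 75/13 - B/58 + 2*B**2/13)
(U(-171) + Q(P, -114)) - 2875 = ((75/13 - 1/58*(-171) + (2/13)*(-171)**2) + 67) - 2875 = ((75/13 + 171/58 + (2/13)*29241) + 67) - 2875 = ((75/13 + 171/58 + 58482/13) + 67) - 2875 = (3398529/754 + 67) - 2875 = 3449047/754 - 2875 = 1281297/754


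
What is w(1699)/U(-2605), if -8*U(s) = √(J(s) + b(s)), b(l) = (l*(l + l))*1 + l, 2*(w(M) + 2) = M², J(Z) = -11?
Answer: -5773194*√13569434/6784717 ≈ -3134.5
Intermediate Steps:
w(M) = -2 + M²/2
b(l) = l + 2*l² (b(l) = (l*(2*l))*1 + l = (2*l²)*1 + l = 2*l² + l = l + 2*l²)
U(s) = -√(-11 + s*(1 + 2*s))/8
w(1699)/U(-2605) = (-2 + (½)*1699²)/((-√(-11 - 2605*(1 + 2*(-2605)))/8)) = (-2 + (½)*2886601)/((-√(-11 - 2605*(1 - 5210))/8)) = (-2 + 2886601/2)/((-√(-11 - 2605*(-5209))/8)) = 2886597/(2*((-√(-11 + 13569445)/8))) = 2886597/(2*((-√13569434/8))) = 2886597*(-4*√13569434/6784717)/2 = -5773194*√13569434/6784717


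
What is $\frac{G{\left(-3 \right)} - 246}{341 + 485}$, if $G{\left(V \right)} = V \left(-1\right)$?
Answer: $- \frac{243}{826} \approx -0.29419$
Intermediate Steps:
$G{\left(V \right)} = - V$
$\frac{G{\left(-3 \right)} - 246}{341 + 485} = \frac{\left(-1\right) \left(-3\right) - 246}{341 + 485} = \frac{3 - 246}{826} = \left(-243\right) \frac{1}{826} = - \frac{243}{826}$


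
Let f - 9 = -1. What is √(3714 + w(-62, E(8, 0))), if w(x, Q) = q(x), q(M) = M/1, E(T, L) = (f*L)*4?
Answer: 2*√913 ≈ 60.432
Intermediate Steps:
f = 8 (f = 9 - 1 = 8)
E(T, L) = 32*L (E(T, L) = (8*L)*4 = 32*L)
q(M) = M (q(M) = M*1 = M)
w(x, Q) = x
√(3714 + w(-62, E(8, 0))) = √(3714 - 62) = √3652 = 2*√913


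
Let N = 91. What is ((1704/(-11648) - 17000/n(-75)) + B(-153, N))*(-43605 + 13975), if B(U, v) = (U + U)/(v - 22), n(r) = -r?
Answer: 344183161495/50232 ≈ 6.8519e+6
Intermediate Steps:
B(U, v) = 2*U/(-22 + v) (B(U, v) = (2*U)/(-22 + v) = 2*U/(-22 + v))
((1704/(-11648) - 17000/n(-75)) + B(-153, N))*(-43605 + 13975) = ((1704/(-11648) - 17000/((-1*(-75)))) + 2*(-153)/(-22 + 91))*(-43605 + 13975) = ((1704*(-1/11648) - 17000/75) + 2*(-153)/69)*(-29630) = ((-213/1456 - 17000*1/75) + 2*(-153)*(1/69))*(-29630) = ((-213/1456 - 680/3) - 102/23)*(-29630) = (-990719/4368 - 102/23)*(-29630) = -23232073/100464*(-29630) = 344183161495/50232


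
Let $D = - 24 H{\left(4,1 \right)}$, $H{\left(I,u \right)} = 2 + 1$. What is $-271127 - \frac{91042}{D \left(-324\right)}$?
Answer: $- \frac{3162470849}{11664} \approx -2.7113 \cdot 10^{5}$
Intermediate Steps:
$H{\left(I,u \right)} = 3$
$D = -72$ ($D = \left(-24\right) 3 = -72$)
$-271127 - \frac{91042}{D \left(-324\right)} = -271127 - \frac{91042}{\left(-72\right) \left(-324\right)} = -271127 - \frac{91042}{23328} = -271127 - \frac{45521}{11664} = - \frac{3162470849}{11664}$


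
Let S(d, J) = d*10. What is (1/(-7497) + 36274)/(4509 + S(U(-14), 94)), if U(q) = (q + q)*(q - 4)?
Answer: 271946177/71588853 ≈ 3.7987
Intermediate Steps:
U(q) = 2*q*(-4 + q) (U(q) = (2*q)*(-4 + q) = 2*q*(-4 + q))
S(d, J) = 10*d
(1/(-7497) + 36274)/(4509 + S(U(-14), 94)) = (1/(-7497) + 36274)/(4509 + 10*(2*(-14)*(-4 - 14))) = (-1/7497 + 36274)/(4509 + 10*(2*(-14)*(-18))) = 271946177/(7497*(4509 + 10*504)) = 271946177/(7497*(4509 + 5040)) = (271946177/7497)/9549 = (271946177/7497)*(1/9549) = 271946177/71588853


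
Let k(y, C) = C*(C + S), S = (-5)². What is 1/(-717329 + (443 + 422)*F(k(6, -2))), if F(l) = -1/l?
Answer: -46/32996269 ≈ -1.3941e-6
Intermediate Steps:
S = 25
k(y, C) = C*(25 + C) (k(y, C) = C*(C + 25) = C*(25 + C))
1/(-717329 + (443 + 422)*F(k(6, -2))) = 1/(-717329 + (443 + 422)*(-1/((-2*(25 - 2))))) = 1/(-717329 + 865*(-1/((-2*23)))) = 1/(-717329 + 865*(-1/(-46))) = 1/(-717329 + 865*(-1*(-1/46))) = 1/(-717329 + 865*(1/46)) = 1/(-717329 + 865/46) = 1/(-32996269/46) = -46/32996269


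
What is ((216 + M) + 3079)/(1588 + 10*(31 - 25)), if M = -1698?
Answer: 1597/1648 ≈ 0.96905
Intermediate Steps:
((216 + M) + 3079)/(1588 + 10*(31 - 25)) = ((216 - 1698) + 3079)/(1588 + 10*(31 - 25)) = (-1482 + 3079)/(1588 + 10*6) = 1597/(1588 + 60) = 1597/1648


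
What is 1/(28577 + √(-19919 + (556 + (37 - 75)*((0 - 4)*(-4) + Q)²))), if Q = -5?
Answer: 28577/816668890 - 7*I*√489/816668890 ≈ 3.4992e-5 - 1.8954e-7*I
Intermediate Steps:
1/(28577 + √(-19919 + (556 + (37 - 75)*((0 - 4)*(-4) + Q)²))) = 1/(28577 + √(-19919 + (556 + (37 - 75)*((0 - 4)*(-4) - 5)²))) = 1/(28577 + √(-19919 + (556 - 38*(-4*(-4) - 5)²))) = 1/(28577 + √(-19919 + (556 - 38*(16 - 5)²))) = 1/(28577 + √(-19919 + (556 - 38*11²))) = 1/(28577 + √(-19919 + (556 - 38*121))) = 1/(28577 + √(-19919 + (556 - 4598))) = 1/(28577 + √(-19919 - 4042)) = 1/(28577 + √(-23961)) = 1/(28577 + 7*I*√489)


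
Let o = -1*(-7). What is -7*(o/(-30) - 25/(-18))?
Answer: -364/45 ≈ -8.0889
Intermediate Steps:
o = 7
-7*(o/(-30) - 25/(-18)) = -7*(7/(-30) - 25/(-18)) = -7*(7*(-1/30) - 25*(-1/18)) = -7*(-7/30 + 25/18) = -7*52/45 = -364/45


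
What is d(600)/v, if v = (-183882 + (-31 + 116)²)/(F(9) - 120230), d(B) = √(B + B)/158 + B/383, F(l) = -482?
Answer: 72427200/67659631 + 15280*√3/176657 ≈ 1.2203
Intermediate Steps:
d(B) = B/383 + √2*√B/158 (d(B) = √(2*B)*(1/158) + B*(1/383) = (√2*√B)*(1/158) + B/383 = √2*√B/158 + B/383 = B/383 + √2*√B/158)
v = 176657/120712 (v = (-183882 + (-31 + 116)²)/(-482 - 120230) = (-183882 + 85²)/(-120712) = (-183882 + 7225)*(-1/120712) = -176657*(-1/120712) = 176657/120712 ≈ 1.4635)
d(600)/v = ((1/383)*600 + √2*√600/158)/(176657/120712) = (600/383 + √2*(10*√6)/158)*(120712/176657) = (600/383 + 10*√3/79)*(120712/176657) = 72427200/67659631 + 15280*√3/176657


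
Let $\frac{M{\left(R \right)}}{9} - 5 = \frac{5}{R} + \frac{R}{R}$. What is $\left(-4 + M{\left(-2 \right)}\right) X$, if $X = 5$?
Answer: $\frac{275}{2} \approx 137.5$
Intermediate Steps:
$M{\left(R \right)} = 54 + \frac{45}{R}$ ($M{\left(R \right)} = 45 + 9 \left(\frac{5}{R} + \frac{R}{R}\right) = 45 + 9 \left(\frac{5}{R} + 1\right) = 45 + 9 \left(1 + \frac{5}{R}\right) = 45 + \left(9 + \frac{45}{R}\right) = 54 + \frac{45}{R}$)
$\left(-4 + M{\left(-2 \right)}\right) X = \left(-4 + \left(54 + \frac{45}{-2}\right)\right) 5 = \left(-4 + \left(54 + 45 \left(- \frac{1}{2}\right)\right)\right) 5 = \left(-4 + \left(54 - \frac{45}{2}\right)\right) 5 = \left(-4 + \frac{63}{2}\right) 5 = \frac{55}{2} \cdot 5 = \frac{275}{2}$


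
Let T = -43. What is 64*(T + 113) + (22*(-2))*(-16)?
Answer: 5184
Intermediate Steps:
64*(T + 113) + (22*(-2))*(-16) = 64*(-43 + 113) + (22*(-2))*(-16) = 64*70 - 44*(-16) = 4480 + 704 = 5184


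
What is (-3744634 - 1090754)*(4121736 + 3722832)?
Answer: -37931529972384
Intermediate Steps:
(-3744634 - 1090754)*(4121736 + 3722832) = -4835388*7844568 = -37931529972384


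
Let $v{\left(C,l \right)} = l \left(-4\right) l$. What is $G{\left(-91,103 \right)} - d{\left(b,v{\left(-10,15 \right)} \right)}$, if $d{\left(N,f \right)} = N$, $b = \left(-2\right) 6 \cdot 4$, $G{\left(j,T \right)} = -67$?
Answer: $-19$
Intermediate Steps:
$v{\left(C,l \right)} = - 4 l^{2}$ ($v{\left(C,l \right)} = - 4 l l = - 4 l^{2}$)
$b = -48$ ($b = \left(-12\right) 4 = -48$)
$G{\left(-91,103 \right)} - d{\left(b,v{\left(-10,15 \right)} \right)} = -67 - -48 = -67 + 48 = -19$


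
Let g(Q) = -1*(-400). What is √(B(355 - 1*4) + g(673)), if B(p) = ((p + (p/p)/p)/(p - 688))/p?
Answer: √5596684228526/118287 ≈ 20.000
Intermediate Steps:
g(Q) = 400
B(p) = (p + 1/p)/(p*(-688 + p)) (B(p) = ((p + 1/p)/(-688 + p))/p = (p + 1/p)/(p*(-688 + p)))
√(B(355 - 1*4) + g(673)) = √((1 + (355 - 1*4)²)/((355 - 1*4)²*(-688 + (355 - 1*4))) + 400) = √((1 + (355 - 4)²)/((355 - 4)²*(-688 + (355 - 4))) + 400) = √((1 + 351²)/(351²*(-688 + 351)) + 400) = √((1/123201)*(1 + 123201)/(-337) + 400) = √((1/123201)*(-1/337)*123202 + 400) = √(-123202/41518737 + 400) = √(16607371598/41518737) = √5596684228526/118287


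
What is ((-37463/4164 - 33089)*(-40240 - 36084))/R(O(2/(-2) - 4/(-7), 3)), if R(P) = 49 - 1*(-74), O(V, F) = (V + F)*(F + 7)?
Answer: 2629744545779/128043 ≈ 2.0538e+7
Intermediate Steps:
O(V, F) = (7 + F)*(F + V) (O(V, F) = (F + V)*(7 + F) = (7 + F)*(F + V))
R(P) = 123 (R(P) = 49 + 74 = 123)
((-37463/4164 - 33089)*(-40240 - 36084))/R(O(2/(-2) - 4/(-7), 3)) = ((-37463/4164 - 33089)*(-40240 - 36084))/123 = ((-37463*1/4164 - 33089)*(-76324))*(1/123) = ((-37463/4164 - 33089)*(-76324))*(1/123) = -137820059/4164*(-76324)*(1/123) = (2629744545779/1041)*(1/123) = 2629744545779/128043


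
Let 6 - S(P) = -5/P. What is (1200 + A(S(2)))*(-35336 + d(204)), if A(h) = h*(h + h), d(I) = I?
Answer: -47234974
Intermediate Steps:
S(P) = 6 + 5/P (S(P) = 6 - (-5)/P = 6 + 5/P)
A(h) = 2*h**2 (A(h) = h*(2*h) = 2*h**2)
(1200 + A(S(2)))*(-35336 + d(204)) = (1200 + 2*(6 + 5/2)**2)*(-35336 + 204) = (1200 + 2*(6 + 5*(1/2))**2)*(-35132) = (1200 + 2*(6 + 5/2)**2)*(-35132) = (1200 + 2*(17/2)**2)*(-35132) = (1200 + 2*(289/4))*(-35132) = (1200 + 289/2)*(-35132) = (2689/2)*(-35132) = -47234974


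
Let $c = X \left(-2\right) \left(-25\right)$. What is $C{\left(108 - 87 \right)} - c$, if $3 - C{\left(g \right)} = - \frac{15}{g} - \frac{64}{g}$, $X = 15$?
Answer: $- \frac{15608}{21} \approx -743.24$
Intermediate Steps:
$c = 750$ ($c = 15 \left(-2\right) \left(-25\right) = \left(-30\right) \left(-25\right) = 750$)
$C{\left(g \right)} = 3 + \frac{79}{g}$ ($C{\left(g \right)} = 3 - \left(- \frac{15}{g} - \frac{64}{g}\right) = 3 - - \frac{79}{g} = 3 + \frac{79}{g}$)
$C{\left(108 - 87 \right)} - c = \left(3 + \frac{79}{108 - 87}\right) - 750 = \left(3 + \frac{79}{21}\right) - 750 = \frac{142}{21} - 750 = - \frac{15608}{21}$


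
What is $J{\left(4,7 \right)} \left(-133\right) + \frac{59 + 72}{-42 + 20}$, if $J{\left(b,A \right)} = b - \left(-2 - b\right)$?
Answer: $- \frac{29391}{22} \approx -1336.0$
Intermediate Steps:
$J{\left(b,A \right)} = 2 + 2 b$ ($J{\left(b,A \right)} = b + \left(2 + b\right) = 2 + 2 b$)
$J{\left(4,7 \right)} \left(-133\right) + \frac{59 + 72}{-42 + 20} = \left(2 + 2 \cdot 4\right) \left(-133\right) + \frac{59 + 72}{-42 + 20} = \left(2 + 8\right) \left(-133\right) + \frac{131}{-22} = 10 \left(-133\right) + 131 \left(- \frac{1}{22}\right) = -1330 - \frac{131}{22} = - \frac{29391}{22}$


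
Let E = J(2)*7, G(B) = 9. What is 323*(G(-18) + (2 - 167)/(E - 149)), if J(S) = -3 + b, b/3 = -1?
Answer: 608532/191 ≈ 3186.0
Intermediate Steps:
b = -3 (b = 3*(-1) = -3)
J(S) = -6 (J(S) = -3 - 3 = -6)
E = -42 (E = -6*7 = -42)
323*(G(-18) + (2 - 167)/(E - 149)) = 323*(9 + (2 - 167)/(-42 - 149)) = 323*(9 - 165/(-191)) = 323*(9 - 165*(-1/191)) = 323*(9 + 165/191) = 323*(1884/191) = 608532/191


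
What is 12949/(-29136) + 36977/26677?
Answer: 7106033/7546224 ≈ 0.94167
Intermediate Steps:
12949/(-29136) + 36977/26677 = 12949*(-1/29136) + 36977*(1/26677) = -12949/29136 + 359/259 = 7106033/7546224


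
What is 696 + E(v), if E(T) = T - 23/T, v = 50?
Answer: 37277/50 ≈ 745.54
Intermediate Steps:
696 + E(v) = 696 + (50 - 23/50) = 696 + 2477/50 = 37277/50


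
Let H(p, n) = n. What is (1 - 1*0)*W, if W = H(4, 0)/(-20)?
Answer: 0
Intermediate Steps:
W = 0 (W = 0/(-20) = 0*(-1/20) = 0)
(1 - 1*0)*W = (1 - 1*0)*0 = (1 + 0)*0 = 1*0 = 0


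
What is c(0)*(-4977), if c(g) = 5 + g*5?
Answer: -24885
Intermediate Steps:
c(g) = 5 + 5*g
c(0)*(-4977) = (5 + 5*0)*(-4977) = (5 + 0)*(-4977) = 5*(-4977) = -24885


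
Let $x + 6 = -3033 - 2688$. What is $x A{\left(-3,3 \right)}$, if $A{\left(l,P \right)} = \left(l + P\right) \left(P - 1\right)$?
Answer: $0$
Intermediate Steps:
$A{\left(l,P \right)} = \left(-1 + P\right) \left(P + l\right)$ ($A{\left(l,P \right)} = \left(P + l\right) \left(-1 + P\right) = \left(-1 + P\right) \left(P + l\right)$)
$x = -5727$ ($x = -6 - 5721 = -5727$)
$x A{\left(-3,3 \right)} = - 5727 \left(3^{2} - 3 - -3 + 3 \left(-3\right)\right) = - 5727 \left(9 - 3 + 3 - 9\right) = \left(-5727\right) 0 = 0$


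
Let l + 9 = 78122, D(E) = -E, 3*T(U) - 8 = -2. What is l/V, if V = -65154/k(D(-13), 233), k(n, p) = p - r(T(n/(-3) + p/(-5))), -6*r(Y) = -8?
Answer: -54288535/195462 ≈ -277.74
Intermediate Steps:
T(U) = 2 (T(U) = 8/3 + (1/3)*(-2) = 8/3 - 2/3 = 2)
r(Y) = 4/3 (r(Y) = -1/6*(-8) = 4/3)
k(n, p) = -4/3 + p (k(n, p) = p - 1*4/3 = p - 4/3 = -4/3 + p)
V = -195462/695 (V = -65154/(-4/3 + 233) = -65154/695/3 = -65154*3/695 = -195462/695 ≈ -281.24)
l = 78113 (l = -9 + 78122 = 78113)
l/V = 78113/(-195462/695) = 78113*(-695/195462) = -54288535/195462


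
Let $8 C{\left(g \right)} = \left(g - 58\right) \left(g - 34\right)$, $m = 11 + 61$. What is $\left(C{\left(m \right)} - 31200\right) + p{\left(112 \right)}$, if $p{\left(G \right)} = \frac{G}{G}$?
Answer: $- \frac{62265}{2} \approx -31133.0$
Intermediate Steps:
$m = 72$
$C{\left(g \right)} = \frac{\left(-58 + g\right) \left(-34 + g\right)}{8}$ ($C{\left(g \right)} = \frac{\left(g - 58\right) \left(g - 34\right)}{8} = \frac{\left(-58 + g\right) \left(-34 + g\right)}{8}$)
$p{\left(G \right)} = 1$
$\left(C{\left(m \right)} - 31200\right) + p{\left(112 \right)} = \left(\left(\frac{493}{2} - 828 + \frac{72^{2}}{8}\right) - 31200\right) + 1 = \left(\left(\frac{493}{2} - 828 + \frac{1}{8} \cdot 5184\right) - 31200\right) + 1 = \left(\left(\frac{493}{2} - 828 + 648\right) - 31200\right) + 1 = \left(\frac{133}{2} - 31200\right) + 1 = - \frac{62267}{2} + 1 = - \frac{62265}{2}$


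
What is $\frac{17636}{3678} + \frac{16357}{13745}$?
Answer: $\frac{151283933}{25277055} \approx 5.985$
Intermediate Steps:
$\frac{17636}{3678} + \frac{16357}{13745} = 17636 \cdot \frac{1}{3678} + 16357 \cdot \frac{1}{13745} = \frac{8818}{1839} + \frac{16357}{13745} = \frac{151283933}{25277055}$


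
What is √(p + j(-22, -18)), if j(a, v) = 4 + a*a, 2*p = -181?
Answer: √1590/2 ≈ 19.937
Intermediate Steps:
p = -181/2 (p = (½)*(-181) = -181/2 ≈ -90.500)
j(a, v) = 4 + a²
√(p + j(-22, -18)) = √(-181/2 + (4 + (-22)²)) = √(-181/2 + (4 + 484)) = √(-181/2 + 488) = √(795/2) = √1590/2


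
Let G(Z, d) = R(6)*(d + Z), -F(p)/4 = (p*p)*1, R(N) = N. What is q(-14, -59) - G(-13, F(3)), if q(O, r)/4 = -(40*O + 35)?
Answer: 2394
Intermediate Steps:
F(p) = -4*p² (F(p) = -4*p*p = -4*p²)
q(O, r) = -140 - 160*O (q(O, r) = 4*(-(40*O + 35)) = 4*(-(35 + 40*O)) = 4*(-35 - 40*O) = -140 - 160*O)
G(Z, d) = 6*Z + 6*d (G(Z, d) = 6*(d + Z) = 6*(Z + d) = 6*Z + 6*d)
q(-14, -59) - G(-13, F(3)) = (-140 - 160*(-14)) - (6*(-13) + 6*(-4*3²)) = (-140 + 2240) - (-78 + 6*(-4*9)) = 2100 - (-78 + 6*(-36)) = 2100 - (-78 - 216) = 2100 - 1*(-294) = 2100 + 294 = 2394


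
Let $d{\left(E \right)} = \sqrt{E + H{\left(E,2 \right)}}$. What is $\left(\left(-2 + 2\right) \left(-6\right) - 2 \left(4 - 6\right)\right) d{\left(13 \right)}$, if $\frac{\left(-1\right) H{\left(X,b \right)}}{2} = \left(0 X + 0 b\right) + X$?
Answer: $4 i \sqrt{13} \approx 14.422 i$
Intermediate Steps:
$H{\left(X,b \right)} = - 2 X$ ($H{\left(X,b \right)} = - 2 \left(\left(0 X + 0 b\right) + X\right) = - 2 \left(\left(0 + 0\right) + X\right) = - 2 \left(0 + X\right) = - 2 X$)
$d{\left(E \right)} = \sqrt{- E}$ ($d{\left(E \right)} = \sqrt{E - 2 E} = \sqrt{- E}$)
$\left(\left(-2 + 2\right) \left(-6\right) - 2 \left(4 - 6\right)\right) d{\left(13 \right)} = \left(\left(-2 + 2\right) \left(-6\right) - 2 \left(4 - 6\right)\right) \sqrt{\left(-1\right) 13} = \left(0 \left(-6\right) - -4\right) \sqrt{-13} = \left(0 + 4\right) i \sqrt{13} = 4 i \sqrt{13}$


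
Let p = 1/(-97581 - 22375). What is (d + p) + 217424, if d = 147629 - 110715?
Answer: 30509369127/119956 ≈ 2.5434e+5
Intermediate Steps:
d = 36914
p = -1/119956 (p = 1/(-119956) = -1/119956 ≈ -8.3364e-6)
(d + p) + 217424 = (36914 - 1/119956) + 217424 = 4428055783/119956 + 217424 = 30509369127/119956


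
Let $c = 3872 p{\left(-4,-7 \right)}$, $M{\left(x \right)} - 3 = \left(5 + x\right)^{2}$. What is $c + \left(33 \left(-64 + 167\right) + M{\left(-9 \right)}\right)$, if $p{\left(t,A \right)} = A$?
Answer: $-23686$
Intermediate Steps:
$M{\left(x \right)} = 3 + \left(5 + x\right)^{2}$
$c = -27104$ ($c = 3872 \left(-7\right) = -27104$)
$c + \left(33 \left(-64 + 167\right) + M{\left(-9 \right)}\right) = -27104 + \left(33 \left(-64 + 167\right) + \left(3 + \left(5 - 9\right)^{2}\right)\right) = -27104 + \left(33 \cdot 103 + \left(3 + \left(-4\right)^{2}\right)\right) = -27104 + \left(3399 + \left(3 + 16\right)\right) = -27104 + \left(3399 + 19\right) = -27104 + 3418 = -23686$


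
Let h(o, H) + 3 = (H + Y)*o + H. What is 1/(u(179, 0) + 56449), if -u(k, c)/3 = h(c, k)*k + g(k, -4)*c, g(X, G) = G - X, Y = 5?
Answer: -1/38063 ≈ -2.6272e-5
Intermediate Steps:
h(o, H) = -3 + H + o*(5 + H) (h(o, H) = -3 + ((H + 5)*o + H) = -3 + ((5 + H)*o + H) = -3 + (o*(5 + H) + H) = -3 + (H + o*(5 + H)) = -3 + H + o*(5 + H))
u(k, c) = -3*c*(-4 - k) - 3*k*(-3 + k + 5*c + c*k) (u(k, c) = -3*((-3 + k + 5*c + k*c)*k + (-4 - k)*c) = -3*((-3 + k + 5*c + c*k)*k + c*(-4 - k)) = -3*(k*(-3 + k + 5*c + c*k) + c*(-4 - k)) = -3*(c*(-4 - k) + k*(-3 + k + 5*c + c*k)) = -3*c*(-4 - k) - 3*k*(-3 + k + 5*c + c*k))
1/(u(179, 0) + 56449) = 1/((-3*179*(-3 + 179 + 5*0 + 0*179) + 3*0*(4 + 179)) + 56449) = 1/((-3*179*(-3 + 179 + 0 + 0) + 3*0*183) + 56449) = 1/((-3*179*176 + 0) + 56449) = 1/((-94512 + 0) + 56449) = 1/(-94512 + 56449) = 1/(-38063) = -1/38063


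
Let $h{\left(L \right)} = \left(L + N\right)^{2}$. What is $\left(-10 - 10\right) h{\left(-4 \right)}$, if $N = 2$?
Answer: $-80$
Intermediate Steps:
$h{\left(L \right)} = \left(2 + L\right)^{2}$ ($h{\left(L \right)} = \left(L + 2\right)^{2} = \left(2 + L\right)^{2}$)
$\left(-10 - 10\right) h{\left(-4 \right)} = \left(-10 - 10\right) \left(2 - 4\right)^{2} = - 20 \left(-2\right)^{2} = \left(-20\right) 4 = -80$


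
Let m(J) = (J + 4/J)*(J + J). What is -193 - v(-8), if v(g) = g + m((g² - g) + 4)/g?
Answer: 1260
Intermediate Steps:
m(J) = 2*J*(J + 4/J) (m(J) = (J + 4/J)*(2*J) = 2*J*(J + 4/J))
v(g) = g + (8 + 2*(4 + g² - g)²)/g (v(g) = g + (8 + 2*((g² - g) + 4)²)/g = g + (8 + 2*(4 + g² - g)²)/g)
-193 - v(-8) = -193 - (8 + (-8)² + 2*(4 + (-8)² - 1*(-8))²)/(-8) = -193 - (-1)*(8 + 64 + 2*(4 + 64 + 8)²)/8 = -193 - (-1)*(8 + 64 + 2*76²)/8 = -193 - (-1)*(8 + 64 + 2*5776)/8 = -193 - (-1)*(8 + 64 + 11552)/8 = -193 - (-1)*11624/8 = -193 - 1*(-1453) = -193 + 1453 = 1260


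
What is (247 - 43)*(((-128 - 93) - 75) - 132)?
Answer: -87312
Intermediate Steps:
(247 - 43)*(((-128 - 93) - 75) - 132) = 204*((-221 - 75) - 132) = 204*(-296 - 132) = 204*(-428) = -87312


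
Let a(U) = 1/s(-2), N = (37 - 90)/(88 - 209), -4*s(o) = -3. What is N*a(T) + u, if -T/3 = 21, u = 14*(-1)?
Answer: -4870/363 ≈ -13.416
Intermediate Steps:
s(o) = ¾ (s(o) = -¼*(-3) = ¾)
u = -14
T = -63 (T = -3*21 = -63)
N = 53/121 (N = -53/(-121) = -53*(-1/121) = 53/121 ≈ 0.43802)
a(U) = 4/3 (a(U) = 1/(¾) = 4/3)
N*a(T) + u = (53/121)*(4/3) - 14 = 212/363 - 14 = -4870/363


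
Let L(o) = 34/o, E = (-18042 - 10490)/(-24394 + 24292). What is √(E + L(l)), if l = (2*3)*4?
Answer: √2925003/102 ≈ 16.767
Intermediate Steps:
E = 14266/51 (E = -28532/(-102) = -28532*(-1/102) = 14266/51 ≈ 279.73)
l = 24 (l = 6*4 = 24)
√(E + L(l)) = √(14266/51 + 34/24) = √(14266/51 + 34*(1/24)) = √(14266/51 + 17/12) = √(57353/204) = √2925003/102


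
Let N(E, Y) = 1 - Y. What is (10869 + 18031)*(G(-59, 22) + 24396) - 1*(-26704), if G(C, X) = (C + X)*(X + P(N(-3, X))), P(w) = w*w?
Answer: 209985204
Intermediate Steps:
P(w) = w²
G(C, X) = (C + X)*(X + (1 - X)²)
(10869 + 18031)*(G(-59, 22) + 24396) - 1*(-26704) = (10869 + 18031)*((-59 + 22 + 22³ - 1*22² - 59*22² - 1*(-59)*22) + 24396) - 1*(-26704) = 28900*((-59 + 22 + 10648 - 1*484 - 59*484 + 1298) + 24396) + 26704 = 28900*((-59 + 22 + 10648 - 484 - 28556 + 1298) + 24396) + 26704 = 28900*(-17131 + 24396) + 26704 = 28900*7265 + 26704 = 209958500 + 26704 = 209985204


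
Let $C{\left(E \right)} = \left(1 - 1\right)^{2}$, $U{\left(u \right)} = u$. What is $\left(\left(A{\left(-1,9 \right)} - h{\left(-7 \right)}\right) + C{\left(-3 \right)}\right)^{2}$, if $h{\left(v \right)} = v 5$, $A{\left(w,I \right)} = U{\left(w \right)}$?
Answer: $1156$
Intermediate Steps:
$A{\left(w,I \right)} = w$
$h{\left(v \right)} = 5 v$
$C{\left(E \right)} = 0$ ($C{\left(E \right)} = 0^{2} = 0$)
$\left(\left(A{\left(-1,9 \right)} - h{\left(-7 \right)}\right) + C{\left(-3 \right)}\right)^{2} = \left(\left(-1 - 5 \left(-7\right)\right) + 0\right)^{2} = \left(\left(-1 - -35\right) + 0\right)^{2} = \left(\left(-1 + 35\right) + 0\right)^{2} = \left(34 + 0\right)^{2} = 34^{2} = 1156$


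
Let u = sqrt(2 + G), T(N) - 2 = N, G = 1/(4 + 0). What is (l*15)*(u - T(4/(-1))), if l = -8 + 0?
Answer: -420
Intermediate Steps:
G = 1/4 ≈ 0.25000
T(N) = 2 + N
l = -8
u = 3/2 (u = sqrt(2 + 1/4) = sqrt(9/4) = 3/2 ≈ 1.5000)
(l*15)*(u - T(4/(-1))) = (-8*15)*(3/2 - (2 + 4/(-1))) = -120*(3/2 - (2 + 4*(-1))) = -120*(3/2 - (2 - 4)) = -120*(3/2 - 1*(-2)) = -120*(3/2 + 2) = -120*7/2 = -420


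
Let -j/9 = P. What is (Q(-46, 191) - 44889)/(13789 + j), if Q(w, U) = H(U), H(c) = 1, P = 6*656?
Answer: 44888/21635 ≈ 2.0748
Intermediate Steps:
P = 3936
j = -35424 (j = -9*3936 = -35424)
Q(w, U) = 1
(Q(-46, 191) - 44889)/(13789 + j) = (1 - 44889)/(13789 - 35424) = -44888/(-21635) = -44888*(-1/21635) = 44888/21635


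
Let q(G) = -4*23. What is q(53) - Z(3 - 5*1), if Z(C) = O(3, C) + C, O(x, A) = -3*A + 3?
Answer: -99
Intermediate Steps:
O(x, A) = 3 - 3*A
q(G) = -92
Z(C) = 3 - 2*C (Z(C) = (3 - 3*C) + C = 3 - 2*C)
q(53) - Z(3 - 5*1) = -92 - (3 - 2*(3 - 5*1)) = -92 - (3 - 2*(3 - 5)) = -92 - (3 - 2*(-2)) = -92 - (3 + 4) = -92 - 1*7 = -92 - 7 = -99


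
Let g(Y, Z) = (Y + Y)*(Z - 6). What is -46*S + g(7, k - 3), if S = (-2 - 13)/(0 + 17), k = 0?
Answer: -1452/17 ≈ -85.412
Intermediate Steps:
g(Y, Z) = 2*Y*(-6 + Z) (g(Y, Z) = (2*Y)*(-6 + Z) = 2*Y*(-6 + Z))
S = -15/17 ≈ -0.88235
-46*S + g(7, k - 3) = -46*(-15/17) + 2*7*(-6 + (0 - 3)) = 690/17 + 2*7*(-6 - 3) = 690/17 + 2*7*(-9) = 690/17 - 126 = -1452/17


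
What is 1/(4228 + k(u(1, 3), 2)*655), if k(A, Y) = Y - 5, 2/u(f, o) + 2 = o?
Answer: 1/2263 ≈ 0.00044189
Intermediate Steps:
u(f, o) = 2/(-2 + o)
k(A, Y) = -5 + Y
1/(4228 + k(u(1, 3), 2)*655) = 1/(4228 + (-5 + 2)*655) = 1/(4228 - 3*655) = 1/(4228 - 1965) = 1/2263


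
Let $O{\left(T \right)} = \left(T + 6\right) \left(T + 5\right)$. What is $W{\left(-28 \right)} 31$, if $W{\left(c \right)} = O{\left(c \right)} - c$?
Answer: $16554$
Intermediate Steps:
$O{\left(T \right)} = \left(5 + T\right) \left(6 + T\right)$ ($O{\left(T \right)} = \left(6 + T\right) \left(5 + T\right) = \left(5 + T\right) \left(6 + T\right)$)
$W{\left(c \right)} = 30 + c^{2} + 10 c$ ($W{\left(c \right)} = \left(30 + c^{2} + 11 c\right) - c = 30 + c^{2} + 10 c$)
$W{\left(-28 \right)} 31 = \left(30 + \left(-28\right)^{2} + 10 \left(-28\right)\right) 31 = \left(30 + 784 - 280\right) 31 = 534 \cdot 31 = 16554$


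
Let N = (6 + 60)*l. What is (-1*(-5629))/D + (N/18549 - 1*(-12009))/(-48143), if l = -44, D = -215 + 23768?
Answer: -8139124354/778997598273 ≈ -0.010448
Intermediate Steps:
D = 23553
N = -2904 (N = (6 + 60)*(-44) = 66*(-44) = -2904)
(-1*(-5629))/D + (N/18549 - 1*(-12009))/(-48143) = -1*(-5629)/23553 + (-2904/18549 - 1*(-12009))/(-48143) = 5629*(1/23553) + (-2904*1/18549 + 12009)*(-1/48143) = 5629/23553 + (-968/6183 + 12009)*(-1/48143) = 5629/23553 + (74250679/6183)*(-1/48143) = 5629/23553 - 74250679/297668169 = -8139124354/778997598273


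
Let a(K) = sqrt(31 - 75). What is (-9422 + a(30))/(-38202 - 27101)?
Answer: 1346/9329 - 2*I*sqrt(11)/65303 ≈ 0.14428 - 0.00010158*I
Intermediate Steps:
a(K) = 2*I*sqrt(11) (a(K) = sqrt(-44) = 2*I*sqrt(11))
(-9422 + a(30))/(-38202 - 27101) = (-9422 + 2*I*sqrt(11))/(-38202 - 27101) = (-9422 + 2*I*sqrt(11))/(-65303) = (-9422 + 2*I*sqrt(11))*(-1/65303) = 1346/9329 - 2*I*sqrt(11)/65303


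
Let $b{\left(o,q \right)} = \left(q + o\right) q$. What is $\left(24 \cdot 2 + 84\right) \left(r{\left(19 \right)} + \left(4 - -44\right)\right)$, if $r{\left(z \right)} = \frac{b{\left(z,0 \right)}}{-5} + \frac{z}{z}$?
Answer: $6468$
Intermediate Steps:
$b{\left(o,q \right)} = q \left(o + q\right)$ ($b{\left(o,q \right)} = \left(o + q\right) q = q \left(o + q\right)$)
$r{\left(z \right)} = 1$ ($r{\left(z \right)} = \frac{0 \left(z + 0\right)}{-5} + \frac{z}{z} = 0 z \left(- \frac{1}{5}\right) + 1 = 0 \left(- \frac{1}{5}\right) + 1 = 0 + 1 = 1$)
$\left(24 \cdot 2 + 84\right) \left(r{\left(19 \right)} + \left(4 - -44\right)\right) = \left(24 \cdot 2 + 84\right) \left(1 + \left(4 - -44\right)\right) = \left(48 + 84\right) \left(1 + \left(4 + 44\right)\right) = 132 \left(1 + 48\right) = 132 \cdot 49 = 6468$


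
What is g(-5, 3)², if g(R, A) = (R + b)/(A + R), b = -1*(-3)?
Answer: 1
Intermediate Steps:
b = 3
g(R, A) = (3 + R)/(A + R) (g(R, A) = (R + 3)/(A + R) = (3 + R)/(A + R))
g(-5, 3)² = ((3 - 5)/(3 - 5))² = (-2/(-2))² = (-½*(-2))² = 1² = 1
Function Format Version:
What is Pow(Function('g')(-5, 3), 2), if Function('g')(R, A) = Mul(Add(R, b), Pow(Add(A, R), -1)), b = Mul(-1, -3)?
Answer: 1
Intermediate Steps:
b = 3
Function('g')(R, A) = Mul(Pow(Add(A, R), -1), Add(3, R)) (Function('g')(R, A) = Mul(Add(R, 3), Pow(Add(A, R), -1)) = Mul(Add(3, R), Pow(Add(A, R), -1)) = Mul(Pow(Add(A, R), -1), Add(3, R)))
Pow(Function('g')(-5, 3), 2) = Pow(Mul(Pow(Add(3, -5), -1), Add(3, -5)), 2) = Pow(Mul(Pow(-2, -1), -2), 2) = Pow(Mul(Rational(-1, 2), -2), 2) = Pow(1, 2) = 1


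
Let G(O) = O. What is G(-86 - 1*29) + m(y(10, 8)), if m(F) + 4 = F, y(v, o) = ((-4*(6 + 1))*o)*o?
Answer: -1911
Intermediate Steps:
y(v, o) = -28*o**2 (y(v, o) = ((-4*7)*o)*o = (-28*o)*o = -28*o**2)
m(F) = -4 + F
G(-86 - 1*29) + m(y(10, 8)) = (-86 - 1*29) + (-4 - 28*8**2) = (-86 - 29) + (-4 - 28*64) = -115 + (-4 - 1792) = -115 - 1796 = -1911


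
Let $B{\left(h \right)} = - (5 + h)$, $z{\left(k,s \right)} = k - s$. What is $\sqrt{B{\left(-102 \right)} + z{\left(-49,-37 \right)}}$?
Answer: $\sqrt{85} \approx 9.2195$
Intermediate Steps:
$B{\left(h \right)} = -5 - h$
$\sqrt{B{\left(-102 \right)} + z{\left(-49,-37 \right)}} = \sqrt{\left(-5 - -102\right) - 12} = \sqrt{\left(-5 + 102\right) + \left(-49 + 37\right)} = \sqrt{97 - 12} = \sqrt{85}$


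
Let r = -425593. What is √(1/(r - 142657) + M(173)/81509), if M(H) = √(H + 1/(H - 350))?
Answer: √(-4731045212548651770 + 372689971850985000*√1354935)/1639639119450 ≈ 0.012634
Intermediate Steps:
M(H) = √(H + 1/(-350 + H))
√(1/(r - 142657) + M(173)/81509) = √(1/(-425593 - 142657) + √((1 + 173*(-350 + 173))/(-350 + 173))/81509) = √(1/(-568250) + √((1 + 173*(-177))/(-177))*(1/81509)) = √(-1/568250 + √(-(1 - 30621)/177)*(1/81509)) = √(-1/568250 + √(-1/177*(-30620))*(1/81509)) = √(-1/568250 + √(30620/177)*(1/81509)) = √(-1/568250 + (2*√1354935/177)*(1/81509)) = √(-1/568250 + 2*√1354935/14427093)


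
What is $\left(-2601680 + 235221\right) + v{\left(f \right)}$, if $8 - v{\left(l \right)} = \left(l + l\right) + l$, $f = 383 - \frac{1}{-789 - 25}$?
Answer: $- \frac{1927226403}{814} \approx -2.3676 \cdot 10^{6}$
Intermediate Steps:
$f = \frac{311763}{814}$ ($f = 383 - \frac{1}{-814} = 383 - - \frac{1}{814} = 383 + \frac{1}{814} = \frac{311763}{814} \approx 383.0$)
$v{\left(l \right)} = 8 - 3 l$ ($v{\left(l \right)} = 8 - \left(\left(l + l\right) + l\right) = 8 - \left(2 l + l\right) = 8 - 3 l$)
$\left(-2601680 + 235221\right) + v{\left(f \right)} = \left(-2601680 + 235221\right) + \left(8 - \frac{935289}{814}\right) = -2366459 + \left(8 - \frac{935289}{814}\right) = -2366459 - \frac{928777}{814} = - \frac{1927226403}{814}$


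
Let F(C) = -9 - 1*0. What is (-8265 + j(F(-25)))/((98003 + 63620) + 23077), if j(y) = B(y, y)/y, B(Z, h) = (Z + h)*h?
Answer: -8283/184700 ≈ -0.044846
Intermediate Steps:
F(C) = -9 (F(C) = -9 + 0 = -9)
B(Z, h) = h*(Z + h)
j(y) = 2*y (j(y) = (y*(y + y))/y = (y*(2*y))/y = (2*y**2)/y = 2*y)
(-8265 + j(F(-25)))/((98003 + 63620) + 23077) = (-8265 + 2*(-9))/((98003 + 63620) + 23077) = (-8265 - 18)/(161623 + 23077) = -8283/184700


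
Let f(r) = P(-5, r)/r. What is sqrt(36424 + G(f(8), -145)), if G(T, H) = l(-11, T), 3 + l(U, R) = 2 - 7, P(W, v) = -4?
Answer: 8*sqrt(569) ≈ 190.83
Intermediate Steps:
l(U, R) = -8 (l(U, R) = -3 + (2 - 7) = -3 - 5 = -8)
f(r) = -4/r
G(T, H) = -8
sqrt(36424 + G(f(8), -145)) = sqrt(36424 - 8) = sqrt(36416) = 8*sqrt(569)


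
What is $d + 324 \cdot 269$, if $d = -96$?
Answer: $87060$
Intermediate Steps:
$d + 324 \cdot 269 = -96 + 324 \cdot 269 = -96 + 87156 = 87060$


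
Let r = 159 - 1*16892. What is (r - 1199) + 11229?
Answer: -6703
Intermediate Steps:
r = -16733 (r = 159 - 16892 = -16733)
(r - 1199) + 11229 = (-16733 - 1199) + 11229 = -17932 + 11229 = -6703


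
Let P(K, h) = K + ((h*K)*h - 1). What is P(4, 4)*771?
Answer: 51657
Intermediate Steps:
P(K, h) = -1 + K + K*h² (P(K, h) = K + ((K*h)*h - 1) = K + (K*h² - 1) = K + (-1 + K*h²) = -1 + K + K*h²)
P(4, 4)*771 = (-1 + 4 + 4*4²)*771 = (-1 + 4 + 4*16)*771 = (-1 + 4 + 64)*771 = 67*771 = 51657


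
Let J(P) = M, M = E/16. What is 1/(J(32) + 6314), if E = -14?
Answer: 8/50505 ≈ 0.00015840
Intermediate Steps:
M = -7/8 (M = -14/16 = -14*1/16 = -7/8 ≈ -0.87500)
J(P) = -7/8
1/(J(32) + 6314) = 1/(-7/8 + 6314) = 1/(50505/8) = 8/50505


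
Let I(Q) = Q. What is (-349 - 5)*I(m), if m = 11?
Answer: -3894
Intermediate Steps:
(-349 - 5)*I(m) = (-349 - 5)*11 = -354*11 = -3894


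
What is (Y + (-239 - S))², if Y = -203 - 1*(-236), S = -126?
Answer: 6400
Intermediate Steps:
Y = 33 (Y = -203 + 236 = 33)
(Y + (-239 - S))² = (33 + (-239 - 1*(-126)))² = (33 + (-239 + 126))² = (33 - 113)² = (-80)² = 6400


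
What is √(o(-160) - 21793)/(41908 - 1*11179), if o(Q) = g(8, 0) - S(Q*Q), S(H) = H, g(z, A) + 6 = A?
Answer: I*√47399/30729 ≈ 0.0070849*I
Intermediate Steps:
g(z, A) = -6 + A
o(Q) = -6 - Q² (o(Q) = (-6 + 0) - Q*Q = -6 - Q²)
√(o(-160) - 21793)/(41908 - 1*11179) = √((-6 - 1*(-160)²) - 21793)/(41908 - 1*11179) = √((-6 - 1*25600) - 21793)/(41908 - 11179) = √((-6 - 25600) - 21793)/30729 = √(-25606 - 21793)*(1/30729) = √(-47399)*(1/30729) = (I*√47399)*(1/30729) = I*√47399/30729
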